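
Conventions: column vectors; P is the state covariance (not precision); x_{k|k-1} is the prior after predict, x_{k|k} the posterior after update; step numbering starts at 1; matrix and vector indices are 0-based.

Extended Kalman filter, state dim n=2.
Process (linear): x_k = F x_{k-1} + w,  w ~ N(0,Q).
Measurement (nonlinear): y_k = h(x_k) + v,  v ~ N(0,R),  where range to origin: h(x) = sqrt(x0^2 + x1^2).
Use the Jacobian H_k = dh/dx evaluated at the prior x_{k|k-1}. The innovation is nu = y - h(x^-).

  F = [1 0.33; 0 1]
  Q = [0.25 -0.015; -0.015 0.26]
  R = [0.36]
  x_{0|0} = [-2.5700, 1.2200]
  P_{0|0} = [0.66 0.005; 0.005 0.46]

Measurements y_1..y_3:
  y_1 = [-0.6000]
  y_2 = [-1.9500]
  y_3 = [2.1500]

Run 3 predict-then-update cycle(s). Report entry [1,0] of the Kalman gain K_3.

K[1,0] = -0.3204

step 1: x^-=[-2.1674, 1.2200]  P^-=[0.9634 0.1418; 0.1418 0.7200]  H_jac=[-0.8714 0.4905]  S=[1.1436]  K=[-0.6733; 0.2008]  nu=[-3.0872]  x^+=[-0.0888, 0.6002]  P^+=[0.4450 0.2964; 0.2964 0.6739]
step 2: x^-=[0.1092, 0.6002]  P^-=[0.9640 0.5038; 0.5038 0.9339]  H_jac=[0.1790 0.9838]  S=[1.4723]  K=[0.4539; 0.6853]  nu=[-2.5600]  x^+=[-1.0527, -1.1542]  P^+=[0.6607 0.0458; 0.0458 0.2424]
step 3: x^-=[-1.4336, -1.1542]  P^-=[0.9674 0.1108; 0.1108 0.5024]  H_jac=[-0.7789 -0.6271]  S=[1.2528]  K=[-0.6569; -0.3204]  nu=[0.3095]  x^+=[-1.6369, -1.2534]  P^+=[0.4267 -0.1529; -0.1529 0.3738]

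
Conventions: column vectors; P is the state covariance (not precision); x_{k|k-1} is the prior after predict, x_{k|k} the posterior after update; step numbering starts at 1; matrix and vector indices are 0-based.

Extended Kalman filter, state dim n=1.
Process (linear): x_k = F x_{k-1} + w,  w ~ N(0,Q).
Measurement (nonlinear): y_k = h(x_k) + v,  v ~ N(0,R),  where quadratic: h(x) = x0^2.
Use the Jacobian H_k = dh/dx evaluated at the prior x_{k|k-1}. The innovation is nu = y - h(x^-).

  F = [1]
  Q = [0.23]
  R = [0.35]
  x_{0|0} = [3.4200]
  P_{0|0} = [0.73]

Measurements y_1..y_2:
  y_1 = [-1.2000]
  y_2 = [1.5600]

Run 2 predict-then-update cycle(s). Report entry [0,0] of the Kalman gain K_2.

step 1: x^-=[3.4200]  P^-=[0.9600]  H_jac=[6.8400]  S=[45.2642]  K=[0.1451]  nu=[-12.8964]  x^+=[1.5491]  P^+=[0.0074]
step 2: x^-=[1.5491]  P^-=[0.2374]  H_jac=[3.0983]  S=[2.6291]  K=[0.2798]  nu=[-0.8398]  x^+=[1.3142]  P^+=[0.0316]

K[0,0] = 0.2798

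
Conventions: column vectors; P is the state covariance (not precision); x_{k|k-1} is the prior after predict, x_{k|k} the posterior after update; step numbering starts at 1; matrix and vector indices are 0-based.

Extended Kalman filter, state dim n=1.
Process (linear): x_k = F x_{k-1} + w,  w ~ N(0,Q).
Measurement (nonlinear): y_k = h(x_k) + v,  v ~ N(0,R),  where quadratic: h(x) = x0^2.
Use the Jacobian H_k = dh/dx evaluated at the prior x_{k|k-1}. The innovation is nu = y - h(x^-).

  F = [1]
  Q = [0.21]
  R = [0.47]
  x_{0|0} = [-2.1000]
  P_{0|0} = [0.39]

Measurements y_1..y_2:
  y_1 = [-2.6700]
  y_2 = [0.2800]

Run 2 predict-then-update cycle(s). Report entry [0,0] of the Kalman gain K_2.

step 1: x^-=[-2.1000]  P^-=[0.6000]  H_jac=[-4.2000]  S=[11.0540]  K=[-0.2280]  nu=[-7.0800]  x^+=[-0.4860]  P^+=[0.0255]
step 2: x^-=[-0.4860]  P^-=[0.2355]  H_jac=[-0.9719]  S=[0.6925]  K=[-0.3306]  nu=[0.0438]  x^+=[-0.5005]  P^+=[0.1598]

K[0,0] = -0.3306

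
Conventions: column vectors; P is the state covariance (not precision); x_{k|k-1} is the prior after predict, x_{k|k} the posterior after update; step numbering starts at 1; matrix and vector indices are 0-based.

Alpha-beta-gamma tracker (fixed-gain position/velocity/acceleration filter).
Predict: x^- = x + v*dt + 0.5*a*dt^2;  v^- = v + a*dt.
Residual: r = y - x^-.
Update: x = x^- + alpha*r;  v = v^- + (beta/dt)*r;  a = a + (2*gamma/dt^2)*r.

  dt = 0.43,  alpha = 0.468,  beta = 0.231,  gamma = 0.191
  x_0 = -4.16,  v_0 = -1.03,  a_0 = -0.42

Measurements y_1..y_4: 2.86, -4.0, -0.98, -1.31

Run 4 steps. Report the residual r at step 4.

resid = -4.4375

step 1: x_pred=-4.6417  r=7.5017  x^+=-1.1309  v^+=2.8194  a^+=15.0784
step 2: x_pred=1.4754  r=-5.4754  x^+=-1.0871  v^+=6.3617  a^+=3.7663
step 3: x_pred=1.9966  r=-2.9766  x^+=0.6036  v^+=6.3821  a^+=-2.3834
step 4: x_pred=3.1275  r=-4.4375  x^+=1.0508  v^+=2.9734  a^+=-11.5512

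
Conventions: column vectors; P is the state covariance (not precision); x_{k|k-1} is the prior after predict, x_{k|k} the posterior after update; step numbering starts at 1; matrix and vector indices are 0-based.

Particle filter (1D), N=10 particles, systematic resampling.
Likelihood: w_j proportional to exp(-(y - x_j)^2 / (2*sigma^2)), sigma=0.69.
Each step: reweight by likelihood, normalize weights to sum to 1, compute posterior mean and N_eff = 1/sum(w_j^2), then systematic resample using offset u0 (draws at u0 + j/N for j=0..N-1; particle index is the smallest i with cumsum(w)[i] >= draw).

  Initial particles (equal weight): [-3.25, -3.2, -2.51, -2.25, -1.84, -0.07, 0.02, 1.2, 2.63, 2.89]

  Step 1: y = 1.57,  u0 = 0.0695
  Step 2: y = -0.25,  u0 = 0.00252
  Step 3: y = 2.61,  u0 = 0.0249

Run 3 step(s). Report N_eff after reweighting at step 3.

step 1: w=[0.0000, 0.0000, 0.0000, 0.0000, 0.0000, 0.0403, 0.0544, 0.5878, 0.2086, 0.1089]  mean=1.5669  Neff=2.4661  idx=[6, 7, 7, 7, 7, 7, 7, 8, 8, 9]
step 2: w=[0.5840, 0.0693, 0.0693, 0.0693, 0.0693, 0.0693, 0.0693, 0.0001, 0.0001, 0.0000]  mean=0.5112  Neff=2.7037  idx=[0, 0, 0, 0, 0, 0, 1, 2, 4, 5]
step 3: w=[0.0017, 0.0017, 0.0017, 0.0017, 0.0017, 0.0017, 0.2474, 0.2474, 0.2474, 0.2474]  mean=1.1877  Neff=4.0846  idx=[6, 6, 6, 7, 7, 8, 8, 8, 9, 9]

N_eff = 4.0846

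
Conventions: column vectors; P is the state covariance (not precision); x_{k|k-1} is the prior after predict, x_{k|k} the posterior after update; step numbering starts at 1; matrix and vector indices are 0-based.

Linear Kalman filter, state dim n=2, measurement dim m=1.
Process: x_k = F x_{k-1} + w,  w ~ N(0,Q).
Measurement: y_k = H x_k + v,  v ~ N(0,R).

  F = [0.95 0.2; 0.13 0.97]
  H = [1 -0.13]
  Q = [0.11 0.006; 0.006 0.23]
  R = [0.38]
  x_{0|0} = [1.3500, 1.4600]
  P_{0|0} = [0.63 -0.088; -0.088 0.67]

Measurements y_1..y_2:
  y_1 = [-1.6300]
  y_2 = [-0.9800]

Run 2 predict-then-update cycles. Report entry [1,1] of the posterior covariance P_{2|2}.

step 1: x^-=[1.5745, 1.5917]  P^-=[0.6719 0.1304; 0.1304 0.8489]  S=[1.0324]  K=[0.6344; 0.0194]  nu=[-2.9976]  x^+=[-0.3273, 1.5335]  P^+=[0.2564 0.1177; 0.1177 0.8485]
step 2: x^-=[-0.0042, 1.4449]  P^-=[0.4200 0.3138; 0.3138 1.0623]  S=[0.7364]  K=[0.5150; 0.2385]  nu=[-0.7879]  x^+=[-0.4100, 1.2570]  P^+=[0.2247 0.2233; 0.2233 1.0204]

P_post[1,1] = 1.0204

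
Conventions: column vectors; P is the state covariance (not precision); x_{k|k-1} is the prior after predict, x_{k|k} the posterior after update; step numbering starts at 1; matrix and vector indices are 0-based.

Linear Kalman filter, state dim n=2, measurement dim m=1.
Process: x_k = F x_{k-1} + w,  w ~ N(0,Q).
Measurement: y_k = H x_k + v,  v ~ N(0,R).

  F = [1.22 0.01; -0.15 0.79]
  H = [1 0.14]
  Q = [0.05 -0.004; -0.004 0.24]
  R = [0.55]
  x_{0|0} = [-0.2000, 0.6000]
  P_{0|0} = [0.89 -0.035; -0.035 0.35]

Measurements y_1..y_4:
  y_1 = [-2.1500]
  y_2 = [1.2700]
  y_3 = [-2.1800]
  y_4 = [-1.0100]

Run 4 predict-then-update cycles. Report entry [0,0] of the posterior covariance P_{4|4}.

P_post[0,0] = 0.2673

step 1: x^-=[-0.2380, 0.5040]  P^-=[1.3739 -0.1978; -0.1978 0.4868]  S=[1.8780]  K=[0.7168; -0.0690]  nu=[-1.9826]  x^+=[-1.6591, 0.6409]  P^+=[0.4089 -0.1049; -0.1049 0.4778]
step 2: x^-=[-2.0177, 0.7551]  P^-=[0.6561 -0.1760; -0.1760 0.5723]  S=[1.1681]  K=[0.5406; -0.0821]  nu=[3.1820]  x^+=[-0.2974, 0.4940]  P^+=[0.3147 -0.1241; -0.1241 0.5644]
step 3: x^-=[-0.3579, 0.4349]  P^-=[0.5155 -0.1766; -0.1766 0.6287]  S=[1.0283]  K=[0.4772; -0.0861]  nu=[-1.8830]  x^+=[-1.2565, 0.5971]  P^+=[0.2813 -0.1343; -0.1343 0.6211]
step 4: x^-=[-1.5270, 0.6602]  P^-=[0.4654 -0.1798; -0.1798 0.6658]  S=[0.9781]  K=[0.4501; -0.0886]  nu=[0.4245]  x^+=[-1.3359, 0.6226]  P^+=[0.2673 -0.1408; -0.1408 0.6581]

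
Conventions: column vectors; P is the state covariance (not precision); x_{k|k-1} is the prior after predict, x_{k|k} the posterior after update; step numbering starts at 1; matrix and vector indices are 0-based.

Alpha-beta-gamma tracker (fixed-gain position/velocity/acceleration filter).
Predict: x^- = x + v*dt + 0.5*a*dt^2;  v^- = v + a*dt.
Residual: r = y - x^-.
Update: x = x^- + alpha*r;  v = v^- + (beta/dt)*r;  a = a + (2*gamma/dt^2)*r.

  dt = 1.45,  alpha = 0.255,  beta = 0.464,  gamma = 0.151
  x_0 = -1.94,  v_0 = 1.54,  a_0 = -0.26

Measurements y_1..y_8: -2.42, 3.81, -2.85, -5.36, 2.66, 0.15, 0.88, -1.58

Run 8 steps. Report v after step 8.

step 1: x_pred=0.0197  r=-2.4397  x^+=-0.6024  v^+=0.3823  a^+=-0.6104
step 2: x_pred=-0.6898  r=4.4998  x^+=0.4576  v^+=0.9371  a^+=0.0359
step 3: x_pred=1.8542  r=-4.7042  x^+=0.6546  v^+=-0.5162  a^+=-0.6398
step 4: x_pred=-0.7664  r=-4.5936  x^+=-1.9377  v^+=-2.9138  a^+=-1.2996
step 5: x_pred=-7.5290  r=10.1890  x^+=-4.9308  v^+=-1.5378  a^+=0.1639
step 6: x_pred=-6.9883  r=7.1383  x^+=-5.1680  v^+=0.9841  a^+=1.1892
step 7: x_pred=-2.4908  r=3.3708  x^+=-1.6312  v^+=3.7872  a^+=1.6734
step 8: x_pred=5.6194  r=-7.1994  x^+=3.7835  v^+=3.9099  a^+=0.6393

v_post = 3.9099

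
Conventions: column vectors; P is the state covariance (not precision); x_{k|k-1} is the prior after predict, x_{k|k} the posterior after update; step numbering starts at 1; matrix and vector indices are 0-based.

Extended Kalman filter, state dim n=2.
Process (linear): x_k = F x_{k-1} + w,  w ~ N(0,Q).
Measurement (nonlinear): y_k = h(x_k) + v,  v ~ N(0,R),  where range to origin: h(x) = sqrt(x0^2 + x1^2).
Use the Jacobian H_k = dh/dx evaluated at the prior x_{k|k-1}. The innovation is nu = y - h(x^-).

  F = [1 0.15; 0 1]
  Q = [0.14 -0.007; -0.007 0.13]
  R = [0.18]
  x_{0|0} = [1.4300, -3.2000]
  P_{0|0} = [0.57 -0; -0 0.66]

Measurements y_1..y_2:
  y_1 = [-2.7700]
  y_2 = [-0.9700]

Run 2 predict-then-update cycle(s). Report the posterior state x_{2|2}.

step 1: x^-=[0.9500, -3.2000]  P^-=[0.7248 0.0920; 0.0920 0.7900]  H_jac=[0.2846 -0.9586]  S=[0.9145]  K=[0.1291; -0.7995]  nu=[-6.1080]  x^+=[0.1612, 1.6833]  P^+=[0.7096 0.1864; 0.1864 0.2055]
step 2: x^-=[0.4137, 1.6833]  P^-=[0.9101 0.2102; 0.2102 0.3355]  H_jac=[0.2387 0.9711]  S=[0.6457]  K=[0.6527; 0.5823]  nu=[-2.7034]  x^+=[-1.3507, 0.1092]  P^+=[0.6351 -0.0351; -0.0351 0.1166]

x_post = [-1.3507, 0.1092]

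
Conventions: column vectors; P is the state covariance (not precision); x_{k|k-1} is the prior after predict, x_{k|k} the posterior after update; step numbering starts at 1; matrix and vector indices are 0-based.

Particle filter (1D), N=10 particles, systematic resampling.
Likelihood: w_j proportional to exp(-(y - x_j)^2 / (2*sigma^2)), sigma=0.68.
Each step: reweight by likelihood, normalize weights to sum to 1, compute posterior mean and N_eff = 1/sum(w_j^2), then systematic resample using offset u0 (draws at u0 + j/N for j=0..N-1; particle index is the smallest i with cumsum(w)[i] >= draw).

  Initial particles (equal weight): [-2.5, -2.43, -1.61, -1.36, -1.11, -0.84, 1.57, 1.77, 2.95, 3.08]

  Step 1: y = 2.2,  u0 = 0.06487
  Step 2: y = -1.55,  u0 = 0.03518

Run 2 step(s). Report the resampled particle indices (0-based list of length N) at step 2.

step 1: w=[0.0000, 0.0000, 0.0000, 0.0000, 0.0000, 0.0000, 0.2661, 0.3346, 0.2224, 0.1769]  mean=2.2109  Neff=3.7949  idx=[6, 6, 6, 7, 7, 7, 8, 8, 9, 9]
step 2: w=[0.2670, 0.2670, 0.2670, 0.0663, 0.0663, 0.0663, 0.0000, 0.0000, 0.0000, 0.0000]  mean=1.6098  Neff=4.4038  idx=[0, 0, 0, 1, 1, 2, 2, 2, 3, 5]

resampled_idx = [0, 0, 0, 1, 1, 2, 2, 2, 3, 5]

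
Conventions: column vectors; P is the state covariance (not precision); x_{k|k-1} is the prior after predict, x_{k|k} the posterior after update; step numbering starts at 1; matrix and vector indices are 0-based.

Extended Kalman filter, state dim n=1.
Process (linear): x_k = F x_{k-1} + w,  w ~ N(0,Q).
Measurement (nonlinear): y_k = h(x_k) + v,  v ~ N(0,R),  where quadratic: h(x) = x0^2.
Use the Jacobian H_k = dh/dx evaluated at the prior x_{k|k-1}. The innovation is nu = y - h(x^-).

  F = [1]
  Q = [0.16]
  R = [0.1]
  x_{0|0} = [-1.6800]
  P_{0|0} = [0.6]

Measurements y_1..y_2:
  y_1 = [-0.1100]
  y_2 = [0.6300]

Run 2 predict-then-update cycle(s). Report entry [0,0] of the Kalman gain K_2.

step 1: x^-=[-1.6800]  P^-=[0.7600]  H_jac=[-3.3600]  S=[8.6801]  K=[-0.2942]  nu=[-2.9324]  x^+=[-0.8173]  P^+=[0.0088]
step 2: x^-=[-0.8173]  P^-=[0.1688]  H_jac=[-1.6346]  S=[0.5509]  K=[-0.5007]  nu=[-0.0380]  x^+=[-0.7983]  P^+=[0.0306]

K[0,0] = -0.5007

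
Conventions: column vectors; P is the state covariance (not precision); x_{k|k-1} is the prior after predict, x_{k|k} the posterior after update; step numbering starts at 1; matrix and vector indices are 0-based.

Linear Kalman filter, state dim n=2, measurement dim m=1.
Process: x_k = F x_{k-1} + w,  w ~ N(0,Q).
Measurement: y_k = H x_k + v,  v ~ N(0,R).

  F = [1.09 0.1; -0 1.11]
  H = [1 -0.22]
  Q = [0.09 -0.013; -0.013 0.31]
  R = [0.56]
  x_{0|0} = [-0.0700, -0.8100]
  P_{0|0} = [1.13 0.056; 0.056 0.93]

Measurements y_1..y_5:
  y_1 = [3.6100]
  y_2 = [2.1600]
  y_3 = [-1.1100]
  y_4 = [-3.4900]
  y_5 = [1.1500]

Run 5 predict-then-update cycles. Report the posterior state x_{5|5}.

x_post = [-0.8926, -2.5509]

step 1: x^-=[-0.1573, -0.8991]  P^-=[1.4541 0.1580; 0.1580 1.4559]  S=[2.0150]  K=[0.7044; -0.0805]  nu=[3.5695]  x^+=[2.3569, -1.1866]  P^+=[0.4544 0.2723; 0.2723 1.4428]
step 2: x^-=[2.4504, -1.3171]  P^-=[0.7036 0.4766; 0.4766 2.0876]  S=[1.1549]  K=[0.5184; 0.0150]  nu=[-0.5802]  x^+=[2.1496, -1.3258]  P^+=[0.3932 0.4676; 0.4676 2.0874]
step 3: x^-=[2.2105, -1.4717]  P^-=[0.6800 0.7845; 0.7845 2.8819]  S=[1.0343]  K=[0.4906; 0.1455]  nu=[-3.6443]  x^+=[0.4227, -2.0019]  P^+=[0.4311 0.7107; 0.7107 2.8600]
step 4: x^-=[0.2606, -2.2221]  P^-=[0.7857 1.1643; 1.1643 3.8338]  S=[1.0189]  K=[0.5197; 0.3149]  nu=[-4.2394]  x^+=[-1.9426, -3.5571]  P^+=[0.5105 0.9975; 0.9975 3.7327]
step 5: x^-=[-2.4731, -3.9483]  P^-=[0.9513 1.6083; 1.6083 4.9091]  S=[1.0413]  K=[0.5738; 0.5073]  nu=[2.7545]  x^+=[-0.8926, -2.5509]  P^+=[0.6085 1.3051; 1.3051 4.6411]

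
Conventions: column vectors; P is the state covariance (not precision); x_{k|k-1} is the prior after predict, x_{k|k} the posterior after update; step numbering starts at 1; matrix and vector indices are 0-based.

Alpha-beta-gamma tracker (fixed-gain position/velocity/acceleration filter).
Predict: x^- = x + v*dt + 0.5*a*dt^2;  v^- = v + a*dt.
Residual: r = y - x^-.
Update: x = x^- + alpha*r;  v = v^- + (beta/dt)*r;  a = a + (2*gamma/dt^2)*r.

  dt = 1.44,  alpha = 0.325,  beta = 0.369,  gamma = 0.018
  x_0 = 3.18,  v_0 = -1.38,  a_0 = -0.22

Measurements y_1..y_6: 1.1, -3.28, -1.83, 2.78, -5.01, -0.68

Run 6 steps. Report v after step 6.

v_post = 0.8058

step 1: x_pred=0.9647  r=0.1353  x^+=1.0087  v^+=-1.6621  a^+=-0.2177
step 2: x_pred=-1.6105  r=-1.6695  x^+=-2.1531  v^+=-2.4034  a^+=-0.2466
step 3: x_pred=-5.8696  r=4.0396  x^+=-4.5567  v^+=-1.7234  a^+=-0.1765
step 4: x_pred=-7.2214  r=10.0014  x^+=-3.9709  v^+=0.5853  a^+=-0.0029
step 5: x_pred=-3.1311  r=-1.8789  x^+=-3.7417  v^+=0.0997  a^+=-0.0355
step 6: x_pred=-3.6349  r=2.9549  x^+=-2.6746  v^+=0.8058  a^+=0.0158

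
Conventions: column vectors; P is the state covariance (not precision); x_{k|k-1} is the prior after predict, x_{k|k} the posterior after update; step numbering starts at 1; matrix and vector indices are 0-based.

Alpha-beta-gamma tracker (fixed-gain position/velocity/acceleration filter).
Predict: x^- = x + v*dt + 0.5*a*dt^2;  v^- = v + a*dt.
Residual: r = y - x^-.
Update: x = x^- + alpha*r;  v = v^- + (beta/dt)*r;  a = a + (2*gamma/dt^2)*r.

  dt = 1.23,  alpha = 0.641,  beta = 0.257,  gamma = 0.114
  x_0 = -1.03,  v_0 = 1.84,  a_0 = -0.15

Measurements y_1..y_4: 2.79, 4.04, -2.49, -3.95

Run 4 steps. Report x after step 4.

step 1: x_pred=1.1197  r=1.6703  x^+=2.1904  v^+=2.0045  a^+=0.1017
step 2: x_pred=4.7328  r=-0.6928  x^+=4.2887  v^+=1.9848  a^+=-0.0027
step 3: x_pred=6.7280  r=-9.2180  x^+=0.8193  v^+=0.0555  a^+=-1.3919
step 4: x_pred=-0.1654  r=-3.7846  x^+=-2.5913  v^+=-2.4473  a^+=-1.9622

x_post = -2.5913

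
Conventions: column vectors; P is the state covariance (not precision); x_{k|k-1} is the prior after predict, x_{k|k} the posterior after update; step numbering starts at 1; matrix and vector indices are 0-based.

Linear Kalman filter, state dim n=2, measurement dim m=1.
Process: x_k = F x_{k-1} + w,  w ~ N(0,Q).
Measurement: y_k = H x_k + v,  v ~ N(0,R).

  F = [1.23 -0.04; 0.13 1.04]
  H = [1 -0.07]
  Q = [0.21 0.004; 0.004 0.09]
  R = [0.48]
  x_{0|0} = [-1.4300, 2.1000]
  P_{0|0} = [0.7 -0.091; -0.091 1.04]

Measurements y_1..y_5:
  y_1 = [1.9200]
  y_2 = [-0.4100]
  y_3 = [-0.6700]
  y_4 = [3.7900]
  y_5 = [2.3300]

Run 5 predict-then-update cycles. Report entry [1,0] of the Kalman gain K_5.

step 1: x^-=[-1.8429, 1.9981]  P^-=[1.2796 -0.0433; -0.0433 1.2021]  S=[1.7716]  K=[0.7240; -0.0719]  nu=[3.9028]  x^+=[0.9828, 1.7174]  P^+=[0.3510 0.0490; 0.0490 1.1929]
step 2: x^-=[1.1401, 1.9139]  P^-=[0.7381 0.0729; 0.0729 1.3994]  S=[1.2147]  K=[0.6034; -0.0206]  nu=[-1.4162]  x^+=[0.2856, 1.9431]  P^+=[0.2958 0.0880; 0.0880 1.3989]
step 3: x^-=[0.2736, 2.0579]  P^-=[0.6511 0.1052; 0.1052 1.6319]  S=[1.1243]  K=[0.5725; -0.0080]  nu=[-0.7995]  x^+=[-0.1842, 2.0643]  P^+=[0.2825 0.1104; 0.1104 1.6318]
step 4: x^-=[-0.3091, 2.1230]  P^-=[0.6292 0.1219; 0.1219 1.8896]  S=[1.1014]  K=[0.5635; -0.0094]  nu=[4.2477]  x^+=[2.0846, 2.0831]  P^+=[0.2794 0.1278; 0.1278 1.8895]
step 5: x^-=[2.4808, 2.4374]  P^-=[0.6232 0.1328; 0.1328 2.1729]  S=[1.0953]  K=[0.5605; -0.0176]  nu=[0.0199]  x^+=[2.4919, 2.4371]  P^+=[0.2791 0.1436; 0.1436 2.1726]

K[1,0] = -0.0176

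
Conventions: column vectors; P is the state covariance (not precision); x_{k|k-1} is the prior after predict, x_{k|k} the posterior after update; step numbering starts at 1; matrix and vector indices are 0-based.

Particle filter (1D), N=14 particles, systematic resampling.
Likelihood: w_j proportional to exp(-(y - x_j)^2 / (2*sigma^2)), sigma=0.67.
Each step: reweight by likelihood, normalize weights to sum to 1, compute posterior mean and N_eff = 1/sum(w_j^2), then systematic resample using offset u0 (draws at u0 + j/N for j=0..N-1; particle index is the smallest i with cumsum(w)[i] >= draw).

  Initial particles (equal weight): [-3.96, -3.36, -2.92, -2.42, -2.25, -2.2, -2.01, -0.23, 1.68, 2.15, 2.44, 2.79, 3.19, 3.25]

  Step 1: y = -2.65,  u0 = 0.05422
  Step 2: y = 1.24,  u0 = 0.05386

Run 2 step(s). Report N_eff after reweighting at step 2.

N_eff = 4.3849

step 1: w=[0.0305, 0.1175, 0.1900, 0.1943, 0.1724, 0.1645, 0.1306, 0.0003, 0.0000, 0.0000, 0.0000, 0.0000, 0.0000, 0.0000]  mean=-2.5527  Neff=6.1577  idx=[1, 1, 2, 2, 3, 3, 3, 4, 4, 4, 5, 5, 6, 6]
step 2: w=[0.0000, 0.0000, 0.0002, 0.0002, 0.0137, 0.0137, 0.0137, 0.0531, 0.0531, 0.0531, 0.0781, 0.0781, 0.3216, 0.3216]  mean=-2.0951  Neff=4.3849  idx=[7, 8, 9, 10, 11, 12, 12, 12, 12, 13, 13, 13, 13, 13]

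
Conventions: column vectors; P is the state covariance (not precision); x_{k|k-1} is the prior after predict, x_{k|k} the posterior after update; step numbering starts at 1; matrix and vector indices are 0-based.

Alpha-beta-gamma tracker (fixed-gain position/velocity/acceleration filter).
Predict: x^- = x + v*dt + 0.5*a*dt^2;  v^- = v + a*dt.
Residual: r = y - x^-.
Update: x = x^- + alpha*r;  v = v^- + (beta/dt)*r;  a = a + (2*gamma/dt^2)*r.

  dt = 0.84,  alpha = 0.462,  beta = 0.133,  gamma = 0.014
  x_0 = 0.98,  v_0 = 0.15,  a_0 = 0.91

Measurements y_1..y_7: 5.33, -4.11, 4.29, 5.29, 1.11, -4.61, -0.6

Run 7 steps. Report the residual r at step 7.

step 1: x_pred=1.4270  r=3.9030  x^+=3.2302  v^+=1.5324  a^+=1.0649
step 2: x_pred=4.8931  r=-9.0031  x^+=0.7337  v^+=1.0014  a^+=0.7076
step 3: x_pred=1.8245  r=2.4655  x^+=2.9635  v^+=1.9861  a^+=0.8055
step 4: x_pred=4.9161  r=0.3739  x^+=5.0888  v^+=2.7219  a^+=0.8203
step 5: x_pred=7.6646  r=-6.5546  x^+=4.6364  v^+=2.3732  a^+=0.5602
step 6: x_pred=6.8275  r=-11.4375  x^+=1.5434  v^+=1.0328  a^+=0.1063
step 7: x_pred=2.4484  r=-3.0484  x^+=1.0400  v^+=0.6394  a^+=-0.0147

resid = -3.0484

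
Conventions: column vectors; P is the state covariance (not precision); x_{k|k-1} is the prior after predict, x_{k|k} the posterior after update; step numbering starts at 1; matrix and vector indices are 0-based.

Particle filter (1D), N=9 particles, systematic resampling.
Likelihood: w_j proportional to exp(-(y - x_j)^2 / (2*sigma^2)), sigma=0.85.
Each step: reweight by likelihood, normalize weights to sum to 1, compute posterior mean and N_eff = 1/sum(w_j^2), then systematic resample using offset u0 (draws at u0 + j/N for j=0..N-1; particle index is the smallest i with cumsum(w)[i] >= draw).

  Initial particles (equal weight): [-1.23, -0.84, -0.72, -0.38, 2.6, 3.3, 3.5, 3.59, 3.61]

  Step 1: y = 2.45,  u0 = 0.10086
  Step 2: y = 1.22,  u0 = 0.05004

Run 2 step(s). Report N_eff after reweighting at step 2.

N_eff = 4.4127

step 1: w=[0.0000, 0.0002, 0.0003, 0.0014, 0.3438, 0.2118, 0.1628, 0.1421, 0.1376]  mean=3.1684  Neff=4.3729  idx=[4, 4, 4, 5, 5, 6, 7, 8, 8]
step 2: w=[0.2705, 0.2705, 0.2705, 0.0506, 0.0506, 0.0277, 0.0207, 0.0194, 0.0194]  mean=2.7555  Neff=4.4127  idx=[0, 0, 1, 1, 1, 2, 2, 3, 5]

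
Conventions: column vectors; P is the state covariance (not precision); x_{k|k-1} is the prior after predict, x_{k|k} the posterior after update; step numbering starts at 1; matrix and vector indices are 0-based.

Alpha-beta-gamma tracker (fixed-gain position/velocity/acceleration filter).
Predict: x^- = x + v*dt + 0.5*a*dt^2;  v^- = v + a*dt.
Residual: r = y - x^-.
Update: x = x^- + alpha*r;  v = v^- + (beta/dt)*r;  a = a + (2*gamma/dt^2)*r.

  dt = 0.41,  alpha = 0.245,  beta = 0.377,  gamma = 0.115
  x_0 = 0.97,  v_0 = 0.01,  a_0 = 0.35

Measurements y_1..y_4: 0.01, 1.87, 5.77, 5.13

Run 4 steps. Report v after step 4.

step 1: x_pred=1.0035  r=-0.9935  x^+=0.7601  v^+=-0.7601  a^+=-1.0094
step 2: x_pred=0.3636  r=1.5064  x^+=0.7327  v^+=0.2112  a^+=1.0517
step 3: x_pred=0.9077  r=4.8623  x^+=2.0990  v^+=5.1134  a^+=7.7044
step 4: x_pred=4.8430  r=0.2870  x^+=4.9133  v^+=8.5361  a^+=8.0971

v_post = 8.5361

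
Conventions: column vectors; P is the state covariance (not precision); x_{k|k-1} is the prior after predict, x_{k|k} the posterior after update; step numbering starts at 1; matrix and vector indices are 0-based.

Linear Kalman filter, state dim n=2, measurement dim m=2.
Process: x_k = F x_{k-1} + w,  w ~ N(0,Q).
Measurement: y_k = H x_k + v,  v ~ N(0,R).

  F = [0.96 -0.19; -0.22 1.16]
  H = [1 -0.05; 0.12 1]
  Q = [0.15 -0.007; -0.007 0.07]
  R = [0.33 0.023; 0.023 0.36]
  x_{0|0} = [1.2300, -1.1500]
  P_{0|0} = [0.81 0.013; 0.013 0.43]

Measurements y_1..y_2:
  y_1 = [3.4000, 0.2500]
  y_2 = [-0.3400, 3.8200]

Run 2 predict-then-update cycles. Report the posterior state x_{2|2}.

step 1: x^-=[1.3993, -1.6046]  P^-=[0.9073 -0.2578; -0.2578 0.6812]  S=[1.2648 -0.1585; -0.1585 0.9924]  K=[0.7232 -0.0346; -0.1517 0.6310]  nu=[1.9205, 1.6867]  x^+=[2.7298, -0.8317]  P^+=[0.2367 -0.0242; -0.0242 0.2266]
step 2: x^-=[2.7786, -1.5653]  P^-=[0.3851 -0.1349; -0.1349 0.3987]  S=[0.7296 -0.0848; -0.0848 0.7319]  K=[0.5301 -0.0597; -0.1535 0.5049]  nu=[-3.1969, 5.0518]  x^+=[0.7820, 1.4760]  P^+=[0.1721 -0.0300; -0.0300 0.1818]

x_post = [0.7820, 1.4760]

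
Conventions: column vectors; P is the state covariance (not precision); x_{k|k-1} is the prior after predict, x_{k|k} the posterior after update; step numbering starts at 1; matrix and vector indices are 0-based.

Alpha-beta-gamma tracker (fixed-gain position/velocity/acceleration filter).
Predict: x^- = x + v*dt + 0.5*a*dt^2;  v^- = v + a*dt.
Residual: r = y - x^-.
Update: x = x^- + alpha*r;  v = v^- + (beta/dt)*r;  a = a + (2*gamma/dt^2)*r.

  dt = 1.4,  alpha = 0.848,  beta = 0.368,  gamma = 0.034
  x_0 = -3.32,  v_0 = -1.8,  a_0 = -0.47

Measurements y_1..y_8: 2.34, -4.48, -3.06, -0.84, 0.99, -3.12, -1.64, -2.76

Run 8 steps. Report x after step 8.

x_post = -2.7026

step 1: x_pred=-6.3006  r=8.6406  x^+=1.0266  v^+=-0.1868  a^+=-0.1702
step 2: x_pred=0.5983  r=-5.0784  x^+=-3.7081  v^+=-1.7600  a^+=-0.3464
step 3: x_pred=-6.5115  r=3.4515  x^+=-3.5846  v^+=-1.3377  a^+=-0.2267
step 4: x_pred=-5.6795  r=4.8395  x^+=-1.5756  v^+=-0.3829  a^+=-0.0588
step 5: x_pred=-2.1693  r=3.1593  x^+=0.5098  v^+=0.3653  a^+=0.0508
step 6: x_pred=1.0710  r=-4.1910  x^+=-2.4830  v^+=-0.6652  a^+=-0.0946
step 7: x_pred=-3.5069  r=1.8669  x^+=-1.9238  v^+=-0.3068  a^+=-0.0298
step 8: x_pred=-2.3825  r=-0.3775  x^+=-2.7026  v^+=-0.4478  a^+=-0.0429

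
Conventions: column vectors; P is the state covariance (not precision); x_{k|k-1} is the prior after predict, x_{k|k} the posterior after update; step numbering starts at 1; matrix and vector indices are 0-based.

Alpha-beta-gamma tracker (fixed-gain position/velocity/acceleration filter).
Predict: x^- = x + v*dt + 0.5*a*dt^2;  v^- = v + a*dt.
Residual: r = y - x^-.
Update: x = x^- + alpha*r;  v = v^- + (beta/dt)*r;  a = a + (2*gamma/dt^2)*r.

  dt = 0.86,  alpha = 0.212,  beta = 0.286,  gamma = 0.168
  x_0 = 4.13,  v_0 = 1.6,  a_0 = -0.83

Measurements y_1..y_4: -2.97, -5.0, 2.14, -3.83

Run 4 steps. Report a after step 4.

a_post = 4.0580

step 1: x_pred=5.1991  r=-8.1691  x^+=3.4672  v^+=-1.8305  a^+=-4.5412
step 2: x_pred=0.2137  r=-5.2137  x^+=-0.8916  v^+=-7.4698  a^+=-6.9098
step 3: x_pred=-9.8709  r=12.0109  x^+=-7.3246  v^+=-9.4179  a^+=-1.4532
step 4: x_pred=-15.9613  r=12.1313  x^+=-13.3895  v^+=-6.6333  a^+=4.0580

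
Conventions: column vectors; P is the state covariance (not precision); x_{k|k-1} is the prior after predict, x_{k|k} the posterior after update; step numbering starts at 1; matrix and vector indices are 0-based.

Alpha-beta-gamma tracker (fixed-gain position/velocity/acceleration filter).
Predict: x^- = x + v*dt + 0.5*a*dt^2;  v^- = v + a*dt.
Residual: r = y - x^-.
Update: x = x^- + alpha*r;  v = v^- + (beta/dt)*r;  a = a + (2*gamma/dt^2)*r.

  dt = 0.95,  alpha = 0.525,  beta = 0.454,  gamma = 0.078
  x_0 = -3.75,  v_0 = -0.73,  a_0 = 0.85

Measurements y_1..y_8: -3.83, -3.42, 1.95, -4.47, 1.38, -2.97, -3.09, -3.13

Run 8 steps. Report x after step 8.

x_post = -4.1161

step 1: x_pred=-4.0599  r=0.2299  x^+=-3.9392  v^+=0.1874  a^+=0.8897
step 2: x_pred=-3.3597  r=-0.0603  x^+=-3.3914  v^+=1.0038  a^+=0.8793
step 3: x_pred=-2.0409  r=3.9909  x^+=0.0543  v^+=3.7464  a^+=1.5692
step 4: x_pred=4.3215  r=-8.7915  x^+=-0.2940  v^+=1.0357  a^+=0.0495
step 5: x_pred=0.7123  r=0.6677  x^+=1.0628  v^+=1.4019  a^+=0.1650
step 6: x_pred=2.4690  r=-5.4390  x^+=-0.3865  v^+=-1.0407  a^+=-0.7752
step 7: x_pred=-1.7249  r=-1.3651  x^+=-2.4416  v^+=-2.4295  a^+=-1.0112
step 8: x_pred=-5.2059  r=2.0759  x^+=-4.1161  v^+=-2.3980  a^+=-0.6523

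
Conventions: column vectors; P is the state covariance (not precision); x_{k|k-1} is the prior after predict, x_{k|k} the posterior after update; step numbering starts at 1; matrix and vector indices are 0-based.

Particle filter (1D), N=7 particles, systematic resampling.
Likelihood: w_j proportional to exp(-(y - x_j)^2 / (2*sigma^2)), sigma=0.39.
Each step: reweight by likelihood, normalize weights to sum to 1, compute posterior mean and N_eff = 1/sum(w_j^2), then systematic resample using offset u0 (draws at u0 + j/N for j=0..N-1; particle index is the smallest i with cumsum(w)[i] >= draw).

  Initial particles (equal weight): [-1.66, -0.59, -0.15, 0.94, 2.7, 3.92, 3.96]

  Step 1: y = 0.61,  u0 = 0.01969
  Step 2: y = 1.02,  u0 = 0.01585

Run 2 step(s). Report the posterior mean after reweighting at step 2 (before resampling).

post_mean = 0.9351

step 1: w=[0.0000, 0.0103, 0.1746, 0.8151, 0.0000, 0.0000, 0.0000]  mean=0.7340  Neff=1.4388  idx=[2, 2, 3, 3, 3, 3, 3]
step 2: w=[0.0023, 0.0023, 0.1991, 0.1991, 0.1991, 0.1991, 0.1991]  mean=0.9351  Neff=5.0452  idx=[2, 2, 3, 4, 4, 5, 6]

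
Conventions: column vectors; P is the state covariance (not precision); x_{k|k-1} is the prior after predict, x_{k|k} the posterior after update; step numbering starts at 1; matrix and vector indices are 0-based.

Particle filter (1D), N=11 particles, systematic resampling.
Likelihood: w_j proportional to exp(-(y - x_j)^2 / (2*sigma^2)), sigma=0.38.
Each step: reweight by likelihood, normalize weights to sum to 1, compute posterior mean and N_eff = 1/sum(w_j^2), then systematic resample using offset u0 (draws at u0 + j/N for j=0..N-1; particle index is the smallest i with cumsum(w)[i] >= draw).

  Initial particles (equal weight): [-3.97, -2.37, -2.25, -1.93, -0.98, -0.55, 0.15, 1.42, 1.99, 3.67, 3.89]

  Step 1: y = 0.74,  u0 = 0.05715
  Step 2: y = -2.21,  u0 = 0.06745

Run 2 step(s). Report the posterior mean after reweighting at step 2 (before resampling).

step 1: w=[0.0000, 0.0000, 0.0000, 0.0000, 0.0001, 0.0062, 0.5887, 0.3963, 0.0088, 0.0000, 0.0000]  mean=0.6650  Neff=1.9853  idx=[6, 6, 6, 6, 6, 6, 7, 7, 7, 7, 7]
step 2: w=[0.1667, 0.1667, 0.1667, 0.1667, 0.1667, 0.1667, 0.0000, 0.0000, 0.0000, 0.0000, 0.0000]  mean=0.1500  Neff=6.0000  idx=[0, 0, 1, 2, 2, 3, 3, 4, 4, 5, 5]

post_mean = 0.1500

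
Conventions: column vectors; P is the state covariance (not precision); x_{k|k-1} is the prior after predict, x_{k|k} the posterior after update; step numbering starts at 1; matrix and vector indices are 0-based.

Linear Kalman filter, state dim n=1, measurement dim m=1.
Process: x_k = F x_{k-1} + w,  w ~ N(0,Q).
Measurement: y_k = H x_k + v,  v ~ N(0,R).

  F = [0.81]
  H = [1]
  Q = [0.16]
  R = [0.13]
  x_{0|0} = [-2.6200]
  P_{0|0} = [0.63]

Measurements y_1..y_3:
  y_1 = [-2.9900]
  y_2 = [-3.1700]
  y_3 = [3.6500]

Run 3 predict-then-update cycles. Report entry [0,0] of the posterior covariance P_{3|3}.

P_post[0,0] = 0.0809

step 1: x^-=[-2.1222]  P^-=[0.5733]  S=[0.7033]  K=[0.8152]  nu=[-0.8678]  x^+=[-2.8296]  P^+=[0.1060]
step 2: x^-=[-2.2920]  P^-=[0.2295]  S=[0.3595]  K=[0.6384]  nu=[-0.8780]  x^+=[-2.8525]  P^+=[0.0830]
step 3: x^-=[-2.3105]  P^-=[0.2145]  S=[0.3445]  K=[0.6226]  nu=[5.9605]  x^+=[1.4004]  P^+=[0.0809]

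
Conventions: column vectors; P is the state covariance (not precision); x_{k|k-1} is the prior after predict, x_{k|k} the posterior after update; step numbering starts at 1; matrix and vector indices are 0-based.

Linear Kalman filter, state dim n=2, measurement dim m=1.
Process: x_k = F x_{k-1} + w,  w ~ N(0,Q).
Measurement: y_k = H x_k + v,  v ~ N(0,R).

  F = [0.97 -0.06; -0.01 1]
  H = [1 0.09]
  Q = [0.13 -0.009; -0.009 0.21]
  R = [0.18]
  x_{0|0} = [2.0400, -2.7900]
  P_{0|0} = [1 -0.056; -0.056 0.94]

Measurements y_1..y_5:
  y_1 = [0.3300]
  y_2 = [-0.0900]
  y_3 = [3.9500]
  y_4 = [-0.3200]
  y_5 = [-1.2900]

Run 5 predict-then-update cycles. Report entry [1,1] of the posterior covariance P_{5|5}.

step 1: x^-=[2.1462, -2.8104]  P^-=[1.0808 -0.1295; -0.1295 1.1512]  S=[1.2468]  K=[0.8575; -0.0207]  nu=[-1.5633]  x^+=[0.8057, -2.7780]  P^+=[0.1640 -0.1073; -0.1073 1.1507]
step 2: x^-=[0.9482, -2.7861]  P^-=[0.3009 -0.1838; -0.1838 1.3628]  S=[0.4589]  K=[0.6197; -0.1332]  nu=[-0.7875]  x^+=[0.4602, -2.6812]  P^+=[0.1247 -0.1459; -0.1459 1.3547]
step 3: x^-=[0.6072, -2.6858]  P^-=[0.2692 -0.2331; -0.2331 1.5676]  S=[0.4199]  K=[0.5911; -0.2191]  nu=[3.5845]  x^+=[2.7259, -3.4712]  P^+=[0.1225 -0.1787; -0.1787 1.5475]
step 4: x^-=[2.8524, -3.4985]  P^-=[0.2716 -0.2765; -0.2765 1.7611]  S=[0.4161]  K=[0.5929; -0.2836]  nu=[-2.8575]  x^+=[1.1580, -2.6881]  P^+=[0.1253 -0.2065; -0.2065 1.7276]
step 5: x^-=[1.2846, -2.6997]  P^-=[0.2782 -0.3143; -0.3143 1.9417]  S=[0.4173]  K=[0.5988; -0.3344]  nu=[-2.3316]  x^+=[-0.1115, -1.9199]  P^+=[0.1285 -0.2308; -0.2308 1.8951]

P_post[1,1] = 1.8951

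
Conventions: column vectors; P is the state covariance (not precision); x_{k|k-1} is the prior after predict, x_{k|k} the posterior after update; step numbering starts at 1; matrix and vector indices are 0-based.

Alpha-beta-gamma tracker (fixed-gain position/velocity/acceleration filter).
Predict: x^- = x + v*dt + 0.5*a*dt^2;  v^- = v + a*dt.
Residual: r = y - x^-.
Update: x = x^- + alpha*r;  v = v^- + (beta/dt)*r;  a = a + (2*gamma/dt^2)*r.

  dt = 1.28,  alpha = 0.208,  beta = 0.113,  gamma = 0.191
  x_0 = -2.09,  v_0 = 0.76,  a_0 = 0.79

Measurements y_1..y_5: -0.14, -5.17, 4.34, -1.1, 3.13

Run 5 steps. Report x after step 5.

step 1: x_pred=-0.4700  r=0.3300  x^+=-0.4014  v^+=1.8003  a^+=0.8669
step 2: x_pred=2.6132  r=-7.7832  x^+=0.9943  v^+=2.2229  a^+=-0.9477
step 3: x_pred=3.0633  r=1.2767  x^+=3.3288  v^+=1.1225  a^+=-0.6501
step 4: x_pred=4.2331  r=-5.3331  x^+=3.1238  v^+=-0.1804  a^+=-1.8935
step 5: x_pred=1.3417  r=1.7883  x^+=1.7137  v^+=-2.4462  a^+=-1.4766

x_post = 1.7137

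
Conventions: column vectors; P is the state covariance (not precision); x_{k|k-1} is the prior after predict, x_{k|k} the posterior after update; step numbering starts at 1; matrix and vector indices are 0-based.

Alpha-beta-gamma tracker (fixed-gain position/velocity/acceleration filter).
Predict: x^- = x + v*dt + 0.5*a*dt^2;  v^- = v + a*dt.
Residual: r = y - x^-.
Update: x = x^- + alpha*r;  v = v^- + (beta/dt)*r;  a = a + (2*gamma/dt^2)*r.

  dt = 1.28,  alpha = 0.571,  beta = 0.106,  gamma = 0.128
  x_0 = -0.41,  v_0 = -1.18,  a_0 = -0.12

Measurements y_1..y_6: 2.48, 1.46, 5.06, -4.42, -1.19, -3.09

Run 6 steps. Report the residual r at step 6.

resid = -4.9414

step 1: x_pred=-2.0187  r=4.4987  x^+=0.5501  v^+=-0.9611  a^+=0.5829
step 2: x_pred=-0.2026  r=1.6626  x^+=0.7468  v^+=-0.0772  a^+=0.8427
step 3: x_pred=1.3382  r=3.7218  x^+=3.4634  v^+=1.3096  a^+=1.4242
step 4: x_pred=6.3064  r=-10.7264  x^+=0.1816  v^+=2.2444  a^+=-0.2518
step 5: x_pred=2.8481  r=-4.0381  x^+=0.5424  v^+=1.5877  a^+=-0.8827
step 6: x_pred=1.8514  r=-4.9414  x^+=-0.9701  v^+=0.0485  a^+=-1.6548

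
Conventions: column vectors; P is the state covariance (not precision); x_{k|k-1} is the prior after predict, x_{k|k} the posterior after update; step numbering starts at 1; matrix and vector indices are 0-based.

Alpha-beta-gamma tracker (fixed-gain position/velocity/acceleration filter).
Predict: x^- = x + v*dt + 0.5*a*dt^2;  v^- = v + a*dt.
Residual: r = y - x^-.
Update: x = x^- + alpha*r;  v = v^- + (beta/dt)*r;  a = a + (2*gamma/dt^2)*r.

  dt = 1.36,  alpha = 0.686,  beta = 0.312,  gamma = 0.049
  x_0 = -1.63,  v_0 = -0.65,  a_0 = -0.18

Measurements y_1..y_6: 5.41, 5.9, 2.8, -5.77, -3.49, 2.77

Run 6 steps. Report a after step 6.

step 1: x_pred=-2.6805  r=8.0905  x^+=2.8696  v^+=0.9612  a^+=0.2487
step 2: x_pred=4.4069  r=1.4931  x^+=5.4312  v^+=1.6420  a^+=0.3278
step 3: x_pred=7.9674  r=-5.1674  x^+=4.4226  v^+=0.9023  a^+=0.0540
step 4: x_pred=5.6996  r=-11.4696  x^+=-2.1685  v^+=-1.6555  a^+=-0.5537
step 5: x_pred=-4.9321  r=1.4421  x^+=-3.9428  v^+=-2.0777  a^+=-0.4773
step 6: x_pred=-7.2100  r=9.9800  x^+=-0.3637  v^+=-0.4374  a^+=0.0515

a_post = 0.0515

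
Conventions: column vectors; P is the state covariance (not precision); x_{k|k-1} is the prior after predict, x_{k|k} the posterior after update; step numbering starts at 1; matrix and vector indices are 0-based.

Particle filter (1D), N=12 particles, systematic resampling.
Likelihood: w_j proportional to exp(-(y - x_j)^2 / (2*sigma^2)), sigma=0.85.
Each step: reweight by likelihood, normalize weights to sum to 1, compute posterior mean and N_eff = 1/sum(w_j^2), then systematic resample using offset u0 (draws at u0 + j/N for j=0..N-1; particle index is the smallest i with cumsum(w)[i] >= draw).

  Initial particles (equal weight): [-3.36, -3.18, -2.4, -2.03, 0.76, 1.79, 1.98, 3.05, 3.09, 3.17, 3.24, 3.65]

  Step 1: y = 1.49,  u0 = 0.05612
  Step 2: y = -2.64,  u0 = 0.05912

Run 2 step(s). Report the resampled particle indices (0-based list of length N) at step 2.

resampled_idx = [0, 0, 0, 0, 0, 0, 1, 1, 1, 1, 1, 1]

step 1: w=[0.0000, 0.0000, 0.0000, 0.0001, 0.2206, 0.2997, 0.2701, 0.0592, 0.0542, 0.0452, 0.0383, 0.0126]  mean=1.9004  Neff=4.5142  idx=[4, 4, 5, 5, 5, 5, 6, 6, 6, 7, 8, 10]
step 2: w=[0.4954, 0.4954, 0.0019, 0.0019, 0.0019, 0.0019, 0.0006, 0.0006, 0.0006, 0.0000, 0.0000, 0.0000]  mean=0.7698  Neff=2.0371  idx=[0, 0, 0, 0, 0, 0, 1, 1, 1, 1, 1, 1]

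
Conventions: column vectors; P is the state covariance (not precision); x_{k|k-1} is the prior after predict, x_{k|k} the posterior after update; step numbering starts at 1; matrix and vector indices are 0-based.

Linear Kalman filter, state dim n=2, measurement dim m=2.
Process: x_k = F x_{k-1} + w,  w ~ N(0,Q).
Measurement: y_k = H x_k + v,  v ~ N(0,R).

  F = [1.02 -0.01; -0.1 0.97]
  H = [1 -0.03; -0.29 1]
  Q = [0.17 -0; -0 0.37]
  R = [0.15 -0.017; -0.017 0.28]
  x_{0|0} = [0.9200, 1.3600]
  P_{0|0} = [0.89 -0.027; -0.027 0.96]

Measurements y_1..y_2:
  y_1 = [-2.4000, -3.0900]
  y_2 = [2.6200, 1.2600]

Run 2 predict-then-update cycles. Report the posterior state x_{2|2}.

step 1: x^-=[0.9248, 1.2272]  P^-=[1.0966 -0.1268; -0.1268 1.2874]  S=[1.2554 -0.5016; -0.5016 1.7332]  K=[0.8752 -0.0034; 0.1961 0.8208]  nu=[-3.2880, -4.0490]  x^+=[-1.9392, -2.7410]  P^+=[0.1320 0.0225; 0.0225 0.2330]
step 2: x^-=[-1.9505, -2.4649]  P^-=[0.3069 0.0065; 0.0065 0.5862]  S=[0.4570 -0.1170; -0.1170 0.8882]  K=[0.6699 -0.0046; 0.1492 0.6775]  nu=[4.4966, 3.1592]  x^+=[1.0471, 0.3465]  P^+=[0.1011 0.0166; 0.0166 0.1920]

x_post = [1.0471, 0.3465]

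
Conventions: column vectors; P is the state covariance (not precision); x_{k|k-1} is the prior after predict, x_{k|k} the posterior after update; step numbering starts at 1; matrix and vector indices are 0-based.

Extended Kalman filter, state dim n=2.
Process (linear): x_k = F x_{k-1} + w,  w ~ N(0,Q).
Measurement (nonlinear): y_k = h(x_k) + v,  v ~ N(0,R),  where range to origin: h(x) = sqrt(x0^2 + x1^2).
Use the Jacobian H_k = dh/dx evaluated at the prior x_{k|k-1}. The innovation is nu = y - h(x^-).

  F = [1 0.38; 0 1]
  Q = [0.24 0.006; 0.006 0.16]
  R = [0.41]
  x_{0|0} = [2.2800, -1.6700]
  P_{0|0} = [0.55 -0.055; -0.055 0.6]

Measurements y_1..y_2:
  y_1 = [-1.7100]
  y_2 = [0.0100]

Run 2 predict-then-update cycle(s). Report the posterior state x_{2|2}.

x_post = [-0.0542, 0.0351]

step 1: x^-=[1.6454, -1.6700]  P^-=[0.8348 0.1790; 0.1790 0.7600]  H_jac=[0.7018 -0.7123]  S=[1.0279]  K=[0.4460; -0.4045]  nu=[-4.0544]  x^+=[-0.1628, -0.0301]  P^+=[0.6304 0.3644; 0.3644 0.5918]
step 2: x^-=[-0.1742, -0.0301]  P^-=[1.2328 0.5953; 0.5953 0.7518]  H_jac=[-0.9854 -0.1704]  S=[1.8288]  K=[-0.7197; -0.3908]  nu=[-0.1668]  x^+=[-0.0542, 0.0351]  P^+=[0.2855 0.0809; 0.0809 0.4725]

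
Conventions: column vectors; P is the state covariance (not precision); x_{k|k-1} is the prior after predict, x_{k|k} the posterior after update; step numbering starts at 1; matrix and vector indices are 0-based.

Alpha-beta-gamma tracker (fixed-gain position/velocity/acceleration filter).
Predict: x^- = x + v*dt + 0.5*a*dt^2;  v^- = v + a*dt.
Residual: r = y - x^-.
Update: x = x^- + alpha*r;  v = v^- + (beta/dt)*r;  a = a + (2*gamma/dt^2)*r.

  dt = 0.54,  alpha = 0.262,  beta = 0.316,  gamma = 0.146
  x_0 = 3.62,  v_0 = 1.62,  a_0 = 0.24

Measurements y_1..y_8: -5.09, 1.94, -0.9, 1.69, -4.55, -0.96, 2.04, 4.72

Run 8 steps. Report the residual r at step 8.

step 1: x_pred=4.5298  r=-9.6198  x^+=2.0094  v^+=-3.8798  a^+=-9.3930
step 2: x_pred=-1.4552  r=3.3952  x^+=-0.5656  v^+=-6.9652  a^+=-5.9932
step 3: x_pred=-5.2006  r=4.3006  x^+=-4.0739  v^+=-7.6848  a^+=-1.6866
step 4: x_pred=-8.4696  r=10.1596  x^+=-5.8078  v^+=-2.6504  a^+=8.4869
step 5: x_pred=-6.0016  r=1.4516  x^+=-5.6213  v^+=2.7820  a^+=9.9405
step 6: x_pred=-2.6697  r=1.7097  x^+=-2.2217  v^+=9.1503  a^+=11.6525
step 7: x_pred=4.4184  r=-2.3784  x^+=3.7952  v^+=14.0509  a^+=9.2709
step 8: x_pred=12.7344  r=-8.0144  x^+=10.6346  v^+=14.3672  a^+=1.2455

resid = -8.0144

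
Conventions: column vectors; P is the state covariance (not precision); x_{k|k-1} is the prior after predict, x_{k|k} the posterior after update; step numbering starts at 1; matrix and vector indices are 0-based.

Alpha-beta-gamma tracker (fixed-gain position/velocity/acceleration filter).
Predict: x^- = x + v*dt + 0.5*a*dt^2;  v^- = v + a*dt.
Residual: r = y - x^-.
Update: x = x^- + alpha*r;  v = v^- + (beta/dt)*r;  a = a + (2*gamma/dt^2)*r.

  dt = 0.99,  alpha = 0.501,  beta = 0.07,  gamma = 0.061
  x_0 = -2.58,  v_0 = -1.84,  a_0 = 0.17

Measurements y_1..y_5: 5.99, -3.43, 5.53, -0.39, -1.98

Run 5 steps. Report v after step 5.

v_post = 3.4622

step 1: x_pred=-4.3183  r=10.3083  x^+=0.8462  v^+=-0.9428  a^+=1.4531
step 2: x_pred=0.6249  r=-4.0549  x^+=-1.4066  v^+=0.2091  a^+=0.9484
step 3: x_pred=-0.7349  r=6.2649  x^+=2.4038  v^+=1.5910  a^+=1.7282
step 4: x_pred=4.8258  r=-5.2158  x^+=2.2127  v^+=2.9331  a^+=1.0790
step 5: x_pred=5.6453  r=-7.6253  x^+=1.8250  v^+=3.4622  a^+=0.1298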